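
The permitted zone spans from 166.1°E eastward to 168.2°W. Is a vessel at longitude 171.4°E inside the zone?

Yes

Band width going east from +166.1° to -168.2°: ((-168.2 − 166.1) mod 360) = 25.7°.
Offset of +171.4° east of the west edge: ((171.4 − 166.1) mod 360) = 5.3°.
5.3° ≤ 25.7° ⇒ inside.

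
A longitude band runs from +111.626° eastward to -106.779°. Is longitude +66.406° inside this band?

Band width going east from +111.626° to -106.779°: ((-106.779 − 111.626) mod 360) = 141.595°.
Offset of +66.406° east of the west edge: ((66.406 − 111.626) mod 360) = 314.780°.
314.780° > 141.595° ⇒ outside.

No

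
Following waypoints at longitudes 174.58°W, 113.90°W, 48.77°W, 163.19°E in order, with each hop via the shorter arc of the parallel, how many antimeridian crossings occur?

1

Leg 1: -174.58° → -113.90°, shortest Δλ = 60.68° (east) — does not cross 180°.
Leg 2: -113.90° → -48.77°, shortest Δλ = 65.13° (east) — does not cross 180°.
Leg 3: -48.77° → +163.19°, shortest Δλ = -148.04° (west) — crosses 180°.
Total crossings: 1.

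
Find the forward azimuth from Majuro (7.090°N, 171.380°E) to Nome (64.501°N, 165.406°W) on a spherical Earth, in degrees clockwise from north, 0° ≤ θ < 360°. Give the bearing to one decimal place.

11.3°

Δλ = -165.406 − 171.380 = -336.786°; wrapped into (−180°, 180°]: 23.214°.
θ = atan2( sin Δλ · cos φ₂ , cos φ₁ · sin φ₂ − sin φ₁ · cos φ₂ · cos Δλ )
  = atan2(0.16969, 0.84686) = 11.330° → normalised to [0°, 360°): 11.330°.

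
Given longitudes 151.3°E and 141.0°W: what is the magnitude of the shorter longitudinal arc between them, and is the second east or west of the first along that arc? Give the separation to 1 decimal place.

Raw difference: -141.0 − 151.3 = -292.3°.
Normalise into (−180°, 180°]: -292.3° + 360° = 67.7°.
Positive ⇒ the second point lies to the east; separation 67.7°.

67.7° east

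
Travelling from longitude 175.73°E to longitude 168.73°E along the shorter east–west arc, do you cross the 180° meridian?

Signed shortest Δλ = ((168.73 − 175.73 + 180) mod 360) − 180 = -7.0°.
Going west by 7.0° from +175.73° reaches +168.73° without touching 180°.

No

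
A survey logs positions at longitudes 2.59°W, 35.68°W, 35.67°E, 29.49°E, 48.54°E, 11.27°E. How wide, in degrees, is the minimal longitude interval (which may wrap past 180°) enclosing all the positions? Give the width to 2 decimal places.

84.22°

Sort the longitudes: -35.68°, -2.59°, +11.27°, +29.49°, +35.67°, +48.54°.
Eastward gaps between consecutive values (wrapping around): 33.09°, 13.86°, 18.22°, 6.18°, 12.87°, 275.78°.
Largest gap = 275.78° ⇒ minimal covering band is its complement: 360° − 275.78° = 84.22°.
Band runs from -35.68° eastward to +48.54°.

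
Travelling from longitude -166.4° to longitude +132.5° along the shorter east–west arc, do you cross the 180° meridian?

Naïve |132.5 − -166.4| = 298.9° > 180°, so the shorter arc goes the other way round — across 180°.
Signed shortest Δλ = ((132.5 − -166.4 + 180) mod 360) − 180 = -61.1°.
Going west by 61.1° from -166.4° passes through 180° before reaching +132.5°.

Yes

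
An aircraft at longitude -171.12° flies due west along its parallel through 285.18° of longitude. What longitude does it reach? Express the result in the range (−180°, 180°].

-96.30°

Start at -171.12°; shift −285.18° → -456.30°.
-456.30° lies outside (−180°, 180°]; add 360° → -96.30°.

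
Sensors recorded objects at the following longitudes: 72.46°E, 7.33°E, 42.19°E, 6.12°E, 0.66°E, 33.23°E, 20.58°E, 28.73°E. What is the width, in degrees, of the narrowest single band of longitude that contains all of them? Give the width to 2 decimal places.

Sort the longitudes: +0.66°, +6.12°, +7.33°, +20.58°, +28.73°, +33.23°, +42.19°, +72.46°.
Eastward gaps between consecutive values (wrapping around): 5.46°, 1.21°, 13.25°, 8.15°, 4.50°, 8.96°, 30.27°, 288.20°.
Largest gap = 288.20° ⇒ minimal covering band is its complement: 360° − 288.20° = 71.80°.
Band runs from +0.66° eastward to +72.46°.

71.80°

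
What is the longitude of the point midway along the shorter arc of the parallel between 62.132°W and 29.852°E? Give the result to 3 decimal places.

16.140°W

Signed shortest Δλ from -62.132° to +29.852° is +91.984°.
Midpoint longitude = -62.132° + (+91.984°)/2 = -62.132° + 45.992° = -16.140°.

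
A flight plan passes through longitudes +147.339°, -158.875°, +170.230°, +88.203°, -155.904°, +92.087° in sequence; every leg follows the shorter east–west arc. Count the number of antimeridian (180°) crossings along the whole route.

Leg 1: +147.339° → -158.875°, shortest Δλ = 53.786° (east) — crosses 180°.
Leg 2: -158.875° → +170.230°, shortest Δλ = -30.895° (west) — crosses 180°.
Leg 3: +170.230° → +88.203°, shortest Δλ = -82.027° (west) — does not cross 180°.
Leg 4: +88.203° → -155.904°, shortest Δλ = 115.893° (east) — crosses 180°.
Leg 5: -155.904° → +92.087°, shortest Δλ = -112.009° (west) — crosses 180°.
Total crossings: 4.

4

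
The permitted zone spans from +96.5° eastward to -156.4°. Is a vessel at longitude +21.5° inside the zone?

Band width going east from +96.5° to -156.4°: ((-156.4 − 96.5) mod 360) = 107.1°.
Offset of +21.5° east of the west edge: ((21.5 − 96.5) mod 360) = 285.0°.
285.0° > 107.1° ⇒ outside.

No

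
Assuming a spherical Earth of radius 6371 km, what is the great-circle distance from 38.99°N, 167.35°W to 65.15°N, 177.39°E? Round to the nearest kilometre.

Δλ = 177.39 − -167.35 = 344.74°; wrapped into (−180°, 180°]: -15.26°.
Δφ = 65.15 − 38.99 = 26.16°.
a = sin²(Δφ/2) + cos φ₁ · cos φ₂ · sin²(Δλ/2) = 0.056975.
c = 2·atan2(√a, √(1−a)) = 0.48204 rad → d = 6371·c ≈ 3071.10 km.

3071 km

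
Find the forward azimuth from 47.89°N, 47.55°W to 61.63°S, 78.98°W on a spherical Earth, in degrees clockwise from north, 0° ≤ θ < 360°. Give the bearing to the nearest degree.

Δλ = -78.98 − -47.55 = -31.43°.
θ = atan2( sin Δλ · cos φ₂ , cos φ₁ · sin φ₂ − sin φ₁ · cos φ₂ · cos Δλ )
  = atan2(-0.24778, -0.89080) = -164.456° → normalised to [0°, 360°): 195.544°.

196°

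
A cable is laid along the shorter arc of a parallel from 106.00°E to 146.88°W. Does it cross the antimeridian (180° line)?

Naïve |-146.88 − 106.00| = 252.88° > 180°, so the shorter arc goes the other way round — across 180°.
Signed shortest Δλ = ((-146.88 − 106.00 + 180) mod 360) − 180 = 107.12°.
Going east by 107.12° from +106.00° passes through 180° before reaching -146.88°.

Yes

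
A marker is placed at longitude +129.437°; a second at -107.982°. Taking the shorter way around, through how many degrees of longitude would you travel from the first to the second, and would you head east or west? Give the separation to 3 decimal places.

122.581° east

Raw difference: -107.982 − 129.437 = -237.419°.
Normalise into (−180°, 180°]: -237.419° + 360° = 122.581°.
Positive ⇒ the second point lies to the east; separation 122.581°.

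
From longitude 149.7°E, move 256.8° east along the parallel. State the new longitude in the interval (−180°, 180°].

46.5°E

Start at +149.7°; shift +256.8° → +406.5°.
+406.5° lies outside (−180°, 180°]; subtract 360° → +46.5°.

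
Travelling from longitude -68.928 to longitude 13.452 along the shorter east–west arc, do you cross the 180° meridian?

No

Signed shortest Δλ = ((13.452 − -68.928 + 180) mod 360) − 180 = 82.38°.
Going east by 82.38° from -68.928° reaches +13.452° without touching 180°.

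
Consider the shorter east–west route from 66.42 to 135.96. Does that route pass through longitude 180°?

Signed shortest Δλ = ((135.96 − 66.42 + 180) mod 360) − 180 = 69.54°.
Going east by 69.54° from +66.42° reaches +135.96° without touching 180°.

No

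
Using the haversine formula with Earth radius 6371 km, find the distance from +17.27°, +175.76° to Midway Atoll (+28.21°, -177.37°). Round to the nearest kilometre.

Δλ = -177.37 − 175.76 = -353.13°; wrapped into (−180°, 180°]: 6.87°.
Δφ = 28.21 − 17.27 = 10.94°.
a = sin²(Δφ/2) + cos φ₁ · cos φ₂ · sin²(Δλ/2) = 0.012108.
c = 2·atan2(√a, √(1−a)) = 0.22052 rad → d = 6371·c ≈ 1404.91 km.

1405 km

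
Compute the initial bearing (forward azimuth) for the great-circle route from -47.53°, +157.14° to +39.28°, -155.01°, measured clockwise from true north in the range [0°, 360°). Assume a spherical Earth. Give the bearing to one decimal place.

35.3°

Δλ = -155.01 − 157.14 = -312.15°; wrapped into (−180°, 180°]: 47.85°.
θ = atan2( sin Δλ · cos φ₂ , cos φ₁ · sin φ₂ − sin φ₁ · cos φ₂ · cos Δλ )
  = atan2(0.57388, 0.81064) = 35.296° → normalised to [0°, 360°): 35.296°.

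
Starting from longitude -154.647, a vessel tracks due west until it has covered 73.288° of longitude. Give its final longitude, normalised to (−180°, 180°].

+132.065°

Start at -154.647°; shift −73.288° → -227.935°.
-227.935° lies outside (−180°, 180°]; add 360° → +132.065°.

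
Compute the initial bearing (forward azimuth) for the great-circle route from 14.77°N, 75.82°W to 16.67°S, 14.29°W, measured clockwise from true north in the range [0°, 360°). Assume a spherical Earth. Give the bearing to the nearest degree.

Δλ = -14.29 − -75.82 = 61.53°.
θ = atan2( sin Δλ · cos φ₂ , cos φ₁ · sin φ₂ − sin φ₁ · cos φ₂ · cos Δλ )
  = atan2(0.84212, -0.39380) = 115.062° → normalised to [0°, 360°): 115.062°.

115°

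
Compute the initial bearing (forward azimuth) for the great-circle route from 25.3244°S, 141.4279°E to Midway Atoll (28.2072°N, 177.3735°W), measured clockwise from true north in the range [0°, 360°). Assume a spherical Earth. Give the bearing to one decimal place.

39.2°

Δλ = -177.3735 − 141.4279 = -318.8014°; wrapped into (−180°, 180°]: 41.1986°.
θ = atan2( sin Δλ · cos φ₂ , cos φ₁ · sin φ₂ − sin φ₁ · cos φ₂ · cos Δλ )
  = atan2(0.58045, 0.71086) = 39.233° → normalised to [0°, 360°): 39.233°.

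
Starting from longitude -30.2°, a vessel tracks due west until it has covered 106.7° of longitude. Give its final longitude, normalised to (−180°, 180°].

Start at -30.2°; shift −106.7° → -136.9°.
-136.9° already lies in (−180°, 180°].

-136.9°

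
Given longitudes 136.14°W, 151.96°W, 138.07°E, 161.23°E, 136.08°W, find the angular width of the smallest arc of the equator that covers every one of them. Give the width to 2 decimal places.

Sort the longitudes: -151.96°, -136.14°, -136.08°, +138.07°, +161.23°.
Eastward gaps between consecutive values (wrapping around): 15.82°, 0.06°, 274.15°, 23.16°, 46.81°.
Largest gap = 274.15° ⇒ minimal covering band is its complement: 360° − 274.15° = 85.85°.
Band runs from +138.07° eastward to -136.08°, crossing the antimeridian.

85.85°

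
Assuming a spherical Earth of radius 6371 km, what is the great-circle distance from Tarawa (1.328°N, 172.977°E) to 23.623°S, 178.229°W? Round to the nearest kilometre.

Δλ = -178.229 − 172.977 = -351.206°; wrapped into (−180°, 180°]: 8.794°.
Δφ = -23.623 − 1.328 = -24.951°.
a = sin²(Δφ/2) + cos φ₁ · cos φ₂ · sin²(Δλ/2) = 0.052049.
c = 2·atan2(√a, √(1−a)) = 0.46034 rad → d = 6371·c ≈ 2932.83 km.

2933 km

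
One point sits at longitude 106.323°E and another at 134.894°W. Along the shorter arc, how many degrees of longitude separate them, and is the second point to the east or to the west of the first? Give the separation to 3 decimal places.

Raw difference: -134.894 − 106.323 = -241.217°.
Normalise into (−180°, 180°]: -241.217° + 360° = 118.783°.
Positive ⇒ the second point lies to the east; separation 118.783°.

118.783° east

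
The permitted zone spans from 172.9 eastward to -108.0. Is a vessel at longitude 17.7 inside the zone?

No

Band width going east from +172.9° to -108.0°: ((-108.0 − 172.9) mod 360) = 79.1°.
Offset of +17.7° east of the west edge: ((17.7 − 172.9) mod 360) = 204.8°.
204.8° > 79.1° ⇒ outside.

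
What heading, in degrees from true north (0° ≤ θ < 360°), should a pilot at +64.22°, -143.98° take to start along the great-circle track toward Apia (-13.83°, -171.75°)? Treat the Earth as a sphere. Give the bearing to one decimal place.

207.3°

Δλ = -171.75 − -143.98 = -27.77°.
θ = atan2( sin Δλ · cos φ₂ , cos φ₁ · sin φ₂ − sin φ₁ · cos φ₂ · cos Δλ )
  = atan2(-0.45242, -0.87762) = -152.729° → normalised to [0°, 360°): 207.271°.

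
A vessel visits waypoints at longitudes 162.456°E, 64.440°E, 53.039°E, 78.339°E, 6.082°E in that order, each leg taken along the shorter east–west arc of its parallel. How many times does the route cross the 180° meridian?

Leg 1: +162.456° → +64.440°, shortest Δλ = -98.016° (west) — does not cross 180°.
Leg 2: +64.440° → +53.039°, shortest Δλ = -11.401° (west) — does not cross 180°.
Leg 3: +53.039° → +78.339°, shortest Δλ = 25.3° (east) — does not cross 180°.
Leg 4: +78.339° → +6.082°, shortest Δλ = -72.257° (west) — does not cross 180°.
Total crossings: 0.

0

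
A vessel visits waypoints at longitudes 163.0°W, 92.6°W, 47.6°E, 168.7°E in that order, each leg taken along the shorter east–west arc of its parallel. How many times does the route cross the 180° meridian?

Leg 1: -163.0° → -92.6°, shortest Δλ = 70.4° (east) — does not cross 180°.
Leg 2: -92.6° → +47.6°, shortest Δλ = 140.2° (east) — does not cross 180°.
Leg 3: +47.6° → +168.7°, shortest Δλ = 121.1° (east) — does not cross 180°.
Total crossings: 0.

0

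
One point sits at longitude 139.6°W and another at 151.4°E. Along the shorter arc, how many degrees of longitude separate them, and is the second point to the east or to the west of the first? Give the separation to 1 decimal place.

69.0° west

Raw difference: 151.4 − -139.6 = 291.0°.
Normalise into (−180°, 180°]: 291.0° − 360° = -69.0°.
Negative ⇒ the second point lies to the west; separation 69.0°.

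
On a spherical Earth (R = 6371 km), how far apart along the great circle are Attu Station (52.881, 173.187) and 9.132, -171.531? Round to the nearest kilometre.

5056 km

Δλ = -171.531 − 173.187 = -344.718°; wrapped into (−180°, 180°]: 15.282°.
Δφ = 9.132 − 52.881 = -43.749°.
a = sin²(Δφ/2) + cos φ₁ · cos φ₂ · sin²(Δλ/2) = 0.149346.
c = 2·atan2(√a, √(1−a)) = 0.79357 rad → d = 6371·c ≈ 5055.81 km.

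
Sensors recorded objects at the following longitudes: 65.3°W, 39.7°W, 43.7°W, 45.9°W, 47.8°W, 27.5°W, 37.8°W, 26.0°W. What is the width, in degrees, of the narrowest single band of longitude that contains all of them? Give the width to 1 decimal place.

Sort the longitudes: -65.3°, -47.8°, -45.9°, -43.7°, -39.7°, -37.8°, -27.5°, -26.0°.
Eastward gaps between consecutive values (wrapping around): 17.5°, 1.9°, 2.2°, 4.0°, 1.9°, 10.3°, 1.5°, 320.7°.
Largest gap = 320.7° ⇒ minimal covering band is its complement: 360° − 320.7° = 39.3°.
Band runs from -65.3° eastward to -26.0°.

39.3°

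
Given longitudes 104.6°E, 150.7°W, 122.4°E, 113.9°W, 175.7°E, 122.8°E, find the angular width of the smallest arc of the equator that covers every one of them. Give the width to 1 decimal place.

Sort the longitudes: -150.7°, -113.9°, +104.6°, +122.4°, +122.8°, +175.7°.
Eastward gaps between consecutive values (wrapping around): 36.8°, 218.5°, 17.8°, 0.4°, 52.9°, 33.6°.
Largest gap = 218.5° ⇒ minimal covering band is its complement: 360° − 218.5° = 141.5°.
Band runs from +104.6° eastward to -113.9°, crossing the antimeridian.

141.5°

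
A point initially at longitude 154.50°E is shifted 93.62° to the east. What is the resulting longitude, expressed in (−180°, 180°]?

111.88°W

Start at +154.50°; shift +93.62° → +248.12°.
+248.12° lies outside (−180°, 180°]; subtract 360° → -111.88°.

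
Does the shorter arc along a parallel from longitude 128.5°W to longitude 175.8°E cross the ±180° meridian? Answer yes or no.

Naïve |175.8 − -128.5| = 304.3° > 180°, so the shorter arc goes the other way round — across 180°.
Signed shortest Δλ = ((175.8 − -128.5 + 180) mod 360) − 180 = -55.7°.
Going west by 55.7° from -128.5° passes through 180° before reaching +175.8°.

Yes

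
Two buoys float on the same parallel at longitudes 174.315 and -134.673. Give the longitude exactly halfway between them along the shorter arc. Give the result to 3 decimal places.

-160.179°

Signed shortest Δλ from +174.315° to -134.673° is +51.012°.
Midpoint longitude = +174.315° + (+51.012°)/2 = +174.315° + 25.506° = +199.821°.
Normalise into (−180°, 180°]: -160.179°.
(The naïve average (+174.315 + -134.673)/2 = 19.821° is on the wrong side of the globe.)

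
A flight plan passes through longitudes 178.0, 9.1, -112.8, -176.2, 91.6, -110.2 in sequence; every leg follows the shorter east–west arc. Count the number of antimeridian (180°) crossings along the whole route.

Leg 1: +178.0° → +9.1°, shortest Δλ = -168.9° (west) — does not cross 180°.
Leg 2: +9.1° → -112.8°, shortest Δλ = -121.9° (west) — does not cross 180°.
Leg 3: -112.8° → -176.2°, shortest Δλ = -63.4° (west) — does not cross 180°.
Leg 4: -176.2° → +91.6°, shortest Δλ = -92.2° (west) — crosses 180°.
Leg 5: +91.6° → -110.2°, shortest Δλ = 158.2° (east) — crosses 180°.
Total crossings: 2.

2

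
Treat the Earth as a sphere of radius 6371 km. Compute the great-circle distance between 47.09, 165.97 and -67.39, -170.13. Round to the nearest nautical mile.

6959 nmi

Δλ = -170.13 − 165.97 = -336.10°; wrapped into (−180°, 180°]: 23.90°.
Δφ = -67.39 − 47.09 = -114.48°.
a = sin²(Δφ/2) + cos φ₁ · cos φ₂ · sin²(Δλ/2) = 0.718410.
c = 2·atan2(√a, √(1−a)) = 2.02286 rad → d = 6371·c ≈ 12887.62 km ≈ 6958.76 nmi.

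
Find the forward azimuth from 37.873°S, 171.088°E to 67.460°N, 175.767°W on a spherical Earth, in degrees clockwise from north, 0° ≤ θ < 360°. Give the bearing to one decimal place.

Δλ = -175.767 − 171.088 = -346.855°; wrapped into (−180°, 180°]: 13.145°.
θ = atan2( sin Δλ · cos φ₂ , cos φ₁ · sin φ₂ − sin φ₁ · cos φ₂ · cos Δλ )
  = atan2(0.08718, 0.95824) = 5.198° → normalised to [0°, 360°): 5.198°.

5.2°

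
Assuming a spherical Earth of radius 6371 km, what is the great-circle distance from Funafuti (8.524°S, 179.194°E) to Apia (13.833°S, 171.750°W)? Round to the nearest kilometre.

1150 km

Δλ = -171.750 − 179.194 = -350.944°; wrapped into (−180°, 180°]: 9.056°.
Δφ = -13.833 − -8.524 = -5.309°.
a = sin²(Δφ/2) + cos φ₁ · cos φ₂ · sin²(Δλ/2) = 0.008130.
c = 2·atan2(√a, √(1−a)) = 0.18058 rad → d = 6371·c ≈ 1150.45 km.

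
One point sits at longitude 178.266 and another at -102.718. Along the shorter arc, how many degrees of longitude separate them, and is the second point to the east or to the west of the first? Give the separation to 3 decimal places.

Raw difference: -102.718 − 178.266 = -280.984°.
Normalise into (−180°, 180°]: -280.984° + 360° = 79.016°.
Positive ⇒ the second point lies to the east; separation 79.016°.

79.016° east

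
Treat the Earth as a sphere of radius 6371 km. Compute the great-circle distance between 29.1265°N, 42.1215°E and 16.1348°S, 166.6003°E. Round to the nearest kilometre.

Δλ = 166.6003 − 42.1215 = 124.4788°.
Δφ = -16.1348 − 29.1265 = -45.2613°.
a = sin²(Δφ/2) + cos φ₁ · cos φ₂ · sin²(Δλ/2) = 0.805151.
c = 2·atan2(√a, √(1−a)) = 2.22724 rad → d = 6371·c ≈ 14189.73 km.

14190 km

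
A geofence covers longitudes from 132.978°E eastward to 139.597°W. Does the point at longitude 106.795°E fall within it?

Band width going east from +132.978° to -139.597°: ((-139.597 − 132.978) mod 360) = 87.425°.
Offset of +106.795° east of the west edge: ((106.795 − 132.978) mod 360) = 333.817°.
333.817° > 87.425° ⇒ outside.

No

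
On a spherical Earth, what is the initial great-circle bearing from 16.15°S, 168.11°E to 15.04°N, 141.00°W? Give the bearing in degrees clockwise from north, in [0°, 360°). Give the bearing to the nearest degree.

61°

Δλ = -141.00 − 168.11 = -309.11°; wrapped into (−180°, 180°]: 50.89°.
θ = atan2( sin Δλ · cos φ₂ , cos φ₁ · sin φ₂ − sin φ₁ · cos φ₂ · cos Δλ )
  = atan2(0.74936, 0.41870) = 60.806° → normalised to [0°, 360°): 60.806°.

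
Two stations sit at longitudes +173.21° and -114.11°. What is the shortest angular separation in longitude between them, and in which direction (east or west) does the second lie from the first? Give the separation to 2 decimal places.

Raw difference: -114.11 − 173.21 = -287.32°.
Normalise into (−180°, 180°]: -287.32° + 360° = 72.68°.
Positive ⇒ the second point lies to the east; separation 72.68°.

72.68° east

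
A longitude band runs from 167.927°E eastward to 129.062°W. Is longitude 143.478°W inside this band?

Yes

Band width going east from +167.927° to -129.062°: ((-129.062 − 167.927) mod 360) = 63.011°.
Offset of -143.478° east of the west edge: ((-143.478 − 167.927) mod 360) = 48.595°.
48.595° ≤ 63.011° ⇒ inside.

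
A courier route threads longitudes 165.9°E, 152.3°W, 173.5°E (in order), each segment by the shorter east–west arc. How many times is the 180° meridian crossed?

2

Leg 1: +165.9° → -152.3°, shortest Δλ = 41.8° (east) — crosses 180°.
Leg 2: -152.3° → +173.5°, shortest Δλ = -34.2° (west) — crosses 180°.
Total crossings: 2.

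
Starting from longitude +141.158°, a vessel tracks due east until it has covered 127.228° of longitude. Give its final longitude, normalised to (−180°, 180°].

-91.614°

Start at +141.158°; shift +127.228° → +268.386°.
+268.386° lies outside (−180°, 180°]; subtract 360° → -91.614°.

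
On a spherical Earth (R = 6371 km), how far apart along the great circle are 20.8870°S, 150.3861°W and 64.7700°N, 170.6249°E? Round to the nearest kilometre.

10090 km

Δλ = 170.6249 − -150.3861 = 321.0110°; wrapped into (−180°, 180°]: -38.9890°.
Δφ = 64.7700 − -20.8870 = 85.6570°.
a = sin²(Δφ/2) + cos φ₁ · cos φ₂ · sin²(Δλ/2) = 0.506487.
c = 2·atan2(√a, √(1−a)) = 1.58377 rad → d = 6371·c ≈ 10090.21 km.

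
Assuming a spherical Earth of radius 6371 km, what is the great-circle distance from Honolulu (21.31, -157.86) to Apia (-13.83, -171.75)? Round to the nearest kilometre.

Δλ = -171.75 − -157.86 = -13.89°.
Δφ = -13.83 − 21.31 = -35.14°.
a = sin²(Δφ/2) + cos φ₁ · cos φ₂ · sin²(Δλ/2) = 0.104352.
c = 2·atan2(√a, √(1−a)) = 0.65787 rad → d = 6371·c ≈ 4191.30 km.

4191 km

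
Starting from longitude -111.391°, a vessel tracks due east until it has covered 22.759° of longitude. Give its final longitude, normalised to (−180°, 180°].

Start at -111.391°; shift +22.759° → -88.632°.
-88.632° already lies in (−180°, 180°].

-88.632°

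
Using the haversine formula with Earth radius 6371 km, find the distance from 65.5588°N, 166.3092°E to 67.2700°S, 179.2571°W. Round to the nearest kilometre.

14814 km

Δλ = -179.2571 − 166.3092 = -345.5663°; wrapped into (−180°, 180°]: 14.4337°.
Δφ = -67.2700 − 65.5588 = -132.8288°.
a = sin²(Δφ/2) + cos φ₁ · cos φ₂ · sin²(Δλ/2) = 0.842428.
c = 2·atan2(√a, √(1−a)) = 2.32520 rad → d = 6371·c ≈ 14813.87 km.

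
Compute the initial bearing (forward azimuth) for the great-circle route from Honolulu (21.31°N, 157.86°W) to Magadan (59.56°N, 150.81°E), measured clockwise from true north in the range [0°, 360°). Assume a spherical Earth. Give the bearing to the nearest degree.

Δλ = 150.81 − -157.86 = 308.67°; wrapped into (−180°, 180°]: -51.33°.
θ = atan2( sin Δλ · cos φ₂ , cos φ₁ · sin φ₂ − sin φ₁ · cos φ₂ · cos Δλ )
  = atan2(-0.39556, 0.68817) = -29.890° → normalised to [0°, 360°): 330.110°.

330°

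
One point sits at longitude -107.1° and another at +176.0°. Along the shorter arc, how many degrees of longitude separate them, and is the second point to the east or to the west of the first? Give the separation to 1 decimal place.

76.9° west

Raw difference: 176.0 − -107.1 = 283.1°.
Normalise into (−180°, 180°]: 283.1° − 360° = -76.9°.
Negative ⇒ the second point lies to the west; separation 76.9°.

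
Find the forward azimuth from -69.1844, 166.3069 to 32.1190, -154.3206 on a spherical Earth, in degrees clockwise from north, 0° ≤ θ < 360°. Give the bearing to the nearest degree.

34°

Δλ = -154.3206 − 166.3069 = -320.6275°; wrapped into (−180°, 180°]: 39.3725°.
θ = atan2( sin Δλ · cos φ₂ , cos φ₁ · sin φ₂ − sin φ₁ · cos φ₂ · cos Δλ )
  = atan2(0.53727, 0.80093) = 33.854° → normalised to [0°, 360°): 33.854°.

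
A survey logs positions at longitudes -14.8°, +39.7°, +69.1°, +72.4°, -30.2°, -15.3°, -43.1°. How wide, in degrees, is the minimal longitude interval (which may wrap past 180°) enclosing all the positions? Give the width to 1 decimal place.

115.5°

Sort the longitudes: -43.1°, -30.2°, -15.3°, -14.8°, +39.7°, +69.1°, +72.4°.
Eastward gaps between consecutive values (wrapping around): 12.9°, 14.9°, 0.5°, 54.5°, 29.4°, 3.3°, 244.5°.
Largest gap = 244.5° ⇒ minimal covering band is its complement: 360° − 244.5° = 115.5°.
Band runs from -43.1° eastward to +72.4°.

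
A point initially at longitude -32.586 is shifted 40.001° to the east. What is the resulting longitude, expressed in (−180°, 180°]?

Start at -32.586°; shift +40.001° → +7.415°.
+7.415° already lies in (−180°, 180°].

+7.415°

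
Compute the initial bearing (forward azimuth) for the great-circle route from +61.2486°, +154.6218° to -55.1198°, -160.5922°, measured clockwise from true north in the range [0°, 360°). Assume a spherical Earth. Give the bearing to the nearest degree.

152°

Δλ = -160.5922 − 154.6218 = -315.2140°; wrapped into (−180°, 180°]: 44.7860°.
θ = atan2( sin Δλ · cos φ₂ , cos φ₁ · sin φ₂ − sin φ₁ · cos φ₂ · cos Δλ )
  = atan2(0.40285, -0.75043) = 151.772° → normalised to [0°, 360°): 151.772°.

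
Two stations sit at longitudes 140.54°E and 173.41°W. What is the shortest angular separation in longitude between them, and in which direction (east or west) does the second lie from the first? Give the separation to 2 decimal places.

46.05° east

Raw difference: -173.41 − 140.54 = -313.95°.
Normalise into (−180°, 180°]: -313.95° + 360° = 46.05°.
Positive ⇒ the second point lies to the east; separation 46.05°.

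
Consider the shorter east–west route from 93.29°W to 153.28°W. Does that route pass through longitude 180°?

Signed shortest Δλ = ((-153.28 − -93.29 + 180) mod 360) − 180 = -59.99°.
Going west by 59.99° from -93.29° reaches -153.28° without touching 180°.

No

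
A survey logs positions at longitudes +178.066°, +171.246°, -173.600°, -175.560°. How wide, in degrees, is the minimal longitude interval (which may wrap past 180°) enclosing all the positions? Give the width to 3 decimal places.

15.154°

Sort the longitudes: -175.560°, -173.600°, +171.246°, +178.066°.
Eastward gaps between consecutive values (wrapping around): 1.960°, 344.846°, 6.820°, 6.374°.
Largest gap = 344.846° ⇒ minimal covering band is its complement: 360° − 344.846° = 15.154°.
Band runs from +171.246° eastward to -173.600°, crossing the antimeridian.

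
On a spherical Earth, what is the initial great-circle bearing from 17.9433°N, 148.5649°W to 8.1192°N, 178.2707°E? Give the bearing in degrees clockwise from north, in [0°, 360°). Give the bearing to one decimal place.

Δλ = 178.2707 − -148.5649 = 326.8356°; wrapped into (−180°, 180°]: -33.1644°.
θ = atan2( sin Δλ · cos φ₂ , cos φ₁ · sin φ₂ − sin φ₁ · cos φ₂ · cos Δλ )
  = atan2(-0.54156, -0.12094) = -102.589° → normalised to [0°, 360°): 257.411°.

257.4°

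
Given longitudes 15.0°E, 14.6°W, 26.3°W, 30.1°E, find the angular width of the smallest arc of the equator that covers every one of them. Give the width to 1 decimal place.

56.4°

Sort the longitudes: -26.3°, -14.6°, +15.0°, +30.1°.
Eastward gaps between consecutive values (wrapping around): 11.7°, 29.6°, 15.1°, 303.6°.
Largest gap = 303.6° ⇒ minimal covering band is its complement: 360° − 303.6° = 56.4°.
Band runs from -26.3° eastward to +30.1°.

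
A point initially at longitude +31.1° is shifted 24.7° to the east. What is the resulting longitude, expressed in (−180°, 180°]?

Start at +31.1°; shift +24.7° → +55.8°.
+55.8° already lies in (−180°, 180°].

+55.8°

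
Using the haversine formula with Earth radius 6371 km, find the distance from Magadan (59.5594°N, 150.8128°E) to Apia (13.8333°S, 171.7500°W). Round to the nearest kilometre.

Δλ = -171.7500 − 150.8128 = -322.5628°; wrapped into (−180°, 180°]: 37.4372°.
Δφ = -13.8333 − 59.5594 = -73.3927°.
a = sin²(Δφ/2) + cos φ₁ · cos φ₂ · sin²(Δλ/2) = 0.407761.
c = 2·atan2(√a, √(1−a)) = 1.38525 rad → d = 6371·c ≈ 8825.46 km.

8825 km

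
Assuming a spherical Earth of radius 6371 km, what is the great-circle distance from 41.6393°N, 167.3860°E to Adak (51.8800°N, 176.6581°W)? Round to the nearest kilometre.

1659 km

Δλ = -176.6581 − 167.3860 = -344.0441°; wrapped into (−180°, 180°]: 15.9559°.
Δφ = 51.8800 − 41.6393 = 10.2407°.
a = sin²(Δφ/2) + cos φ₁ · cos φ₂ · sin²(Δλ/2) = 0.016852.
c = 2·atan2(√a, √(1−a)) = 0.26037 rad → d = 6371·c ≈ 1658.80 km.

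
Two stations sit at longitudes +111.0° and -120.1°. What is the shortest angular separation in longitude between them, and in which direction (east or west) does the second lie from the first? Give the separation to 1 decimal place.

128.9° east

Raw difference: -120.1 − 111.0 = -231.1°.
Normalise into (−180°, 180°]: -231.1° + 360° = 128.9°.
Positive ⇒ the second point lies to the east; separation 128.9°.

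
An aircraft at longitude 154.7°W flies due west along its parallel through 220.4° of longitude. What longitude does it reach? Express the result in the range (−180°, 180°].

15.1°W

Start at -154.7°; shift −220.4° → -375.1°.
-375.1° lies outside (−180°, 180°]; add 360° → -15.1°.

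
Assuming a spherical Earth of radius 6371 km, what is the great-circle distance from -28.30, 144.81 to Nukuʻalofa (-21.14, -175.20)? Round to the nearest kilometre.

4098 km

Δλ = -175.20 − 144.81 = -320.01°; wrapped into (−180°, 180°]: 39.99°.
Δφ = -21.14 − -28.30 = 7.16°.
a = sin²(Δφ/2) + cos φ₁ · cos φ₂ · sin²(Δλ/2) = 0.099918.
c = 2·atan2(√a, √(1−a)) = 0.64323 rad → d = 6371·c ≈ 4098.00 km.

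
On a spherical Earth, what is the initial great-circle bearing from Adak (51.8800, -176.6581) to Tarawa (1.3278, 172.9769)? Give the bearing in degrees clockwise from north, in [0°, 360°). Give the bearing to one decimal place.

Δλ = 172.9769 − -176.6581 = 349.6350°; wrapped into (−180°, 180°]: -10.3650°.
θ = atan2( sin Δλ · cos φ₂ , cos φ₁ · sin φ₂ − sin φ₁ · cos φ₂ · cos Δλ )
  = atan2(-0.17987, -0.75937) = -166.674° → normalised to [0°, 360°): 193.326°.

193.3°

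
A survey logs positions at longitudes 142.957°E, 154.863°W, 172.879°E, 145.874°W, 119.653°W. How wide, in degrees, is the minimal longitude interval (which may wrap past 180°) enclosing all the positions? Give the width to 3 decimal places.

Sort the longitudes: -154.863°, -145.874°, -119.653°, +142.957°, +172.879°.
Eastward gaps between consecutive values (wrapping around): 8.989°, 26.221°, 262.610°, 29.922°, 32.258°.
Largest gap = 262.610° ⇒ minimal covering band is its complement: 360° − 262.610° = 97.390°.
Band runs from +142.957° eastward to -119.653°, crossing the antimeridian.

97.390°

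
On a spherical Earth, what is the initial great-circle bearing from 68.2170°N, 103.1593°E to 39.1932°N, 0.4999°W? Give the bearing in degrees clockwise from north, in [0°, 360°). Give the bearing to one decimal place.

Δλ = -0.4999 − 103.1593 = -103.6592°.
θ = atan2( sin Δλ · cos φ₂ , cos φ₁ · sin φ₂ − sin φ₁ · cos φ₂ · cos Δλ )
  = atan2(-0.75310, 0.40446) = -61.762° → normalised to [0°, 360°): 298.238°.

298.2°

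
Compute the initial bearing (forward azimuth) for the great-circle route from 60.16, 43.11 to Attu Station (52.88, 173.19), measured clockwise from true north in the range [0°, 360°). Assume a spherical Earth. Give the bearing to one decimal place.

Δλ = 173.19 − 43.11 = 130.08°.
θ = atan2( sin Δλ · cos φ₂ , cos φ₁ · sin φ₂ − sin φ₁ · cos φ₂ · cos Δλ )
  = atan2(0.46176, 0.73380) = 32.181° → normalised to [0°, 360°): 32.181°.

32.2°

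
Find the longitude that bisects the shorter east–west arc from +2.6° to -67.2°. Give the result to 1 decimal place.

Signed shortest Δλ from +2.6° to -67.2° is -69.8°.
Midpoint longitude = +2.6° + (-69.8°)/2 = +2.6° − 34.9° = -32.3°.

-32.3°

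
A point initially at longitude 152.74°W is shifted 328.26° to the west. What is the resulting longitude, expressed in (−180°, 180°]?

Start at -152.74°; shift −328.26° → -481.00°.
-481.00° lies outside (−180°, 180°]; add 360° → -121.00°.

121.00°W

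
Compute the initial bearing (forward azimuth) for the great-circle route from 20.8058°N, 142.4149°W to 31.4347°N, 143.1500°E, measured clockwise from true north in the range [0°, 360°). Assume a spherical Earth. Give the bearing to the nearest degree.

Δλ = 143.1500 − -142.4149 = 285.5649°; wrapped into (−180°, 180°]: -74.4351°.
θ = atan2( sin Δλ · cos φ₂ , cos φ₁ · sin φ₂ − sin φ₁ · cos φ₂ · cos Δλ )
  = atan2(-0.82194, 0.40619) = -63.702° → normalised to [0°, 360°): 296.298°.

296°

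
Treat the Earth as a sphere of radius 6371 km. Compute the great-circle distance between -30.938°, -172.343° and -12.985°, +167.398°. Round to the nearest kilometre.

Δλ = 167.398 − -172.343 = 339.741°; wrapped into (−180°, 180°]: -20.259°.
Δφ = -12.985 − -30.938 = 17.953°.
a = sin²(Δφ/2) + cos φ₁ · cos φ₂ · sin²(Δλ/2) = 0.050197.
c = 2·atan2(√a, √(1−a)) = 0.45193 rad → d = 6371·c ≈ 2879.26 km.

2879 km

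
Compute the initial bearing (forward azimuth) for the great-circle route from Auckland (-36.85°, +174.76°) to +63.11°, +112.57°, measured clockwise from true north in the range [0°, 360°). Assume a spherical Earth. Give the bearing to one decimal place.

Δλ = 112.57 − 174.76 = -62.19°.
θ = atan2( sin Δλ · cos φ₂ , cos φ₁ · sin φ₂ − sin φ₁ · cos φ₂ · cos Δλ )
  = atan2(-0.40004, 0.84023) = -25.459° → normalised to [0°, 360°): 334.541°.

334.5°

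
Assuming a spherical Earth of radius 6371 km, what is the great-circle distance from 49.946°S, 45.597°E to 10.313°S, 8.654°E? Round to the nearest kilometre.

5558 km

Δλ = 8.654 − 45.597 = -36.943°.
Δφ = -10.313 − -49.946 = 39.633°.
a = sin²(Δφ/2) + cos φ₁ · cos φ₂ · sin²(Δλ/2) = 0.178481.
c = 2·atan2(√a, √(1−a)) = 0.87234 rad → d = 6371·c ≈ 5557.66 km.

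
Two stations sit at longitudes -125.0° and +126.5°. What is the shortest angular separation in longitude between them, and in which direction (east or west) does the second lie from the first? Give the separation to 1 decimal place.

Raw difference: 126.5 − -125.0 = 251.5°.
Normalise into (−180°, 180°]: 251.5° − 360° = -108.5°.
Negative ⇒ the second point lies to the west; separation 108.5°.

108.5° west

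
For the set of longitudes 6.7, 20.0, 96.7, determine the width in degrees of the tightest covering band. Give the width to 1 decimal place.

Sort the longitudes: +6.7°, +20.0°, +96.7°.
Eastward gaps between consecutive values (wrapping around): 13.3°, 76.7°, 270.0°.
Largest gap = 270.0° ⇒ minimal covering band is its complement: 360° − 270.0° = 90.0°.
Band runs from +6.7° eastward to +96.7°.

90.0°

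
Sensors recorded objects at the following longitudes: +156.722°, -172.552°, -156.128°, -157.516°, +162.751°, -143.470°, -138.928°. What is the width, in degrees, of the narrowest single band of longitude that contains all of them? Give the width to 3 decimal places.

Sort the longitudes: -172.552°, -157.516°, -156.128°, -143.470°, -138.928°, +156.722°, +162.751°.
Eastward gaps between consecutive values (wrapping around): 15.036°, 1.388°, 12.658°, 4.542°, 295.650°, 6.029°, 24.697°.
Largest gap = 295.650° ⇒ minimal covering band is its complement: 360° − 295.650° = 64.350°.
Band runs from +156.722° eastward to -138.928°, crossing the antimeridian.

64.350°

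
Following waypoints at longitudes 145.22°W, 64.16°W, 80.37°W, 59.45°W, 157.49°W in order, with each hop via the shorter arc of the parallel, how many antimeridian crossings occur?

Leg 1: -145.22° → -64.16°, shortest Δλ = 81.06° (east) — does not cross 180°.
Leg 2: -64.16° → -80.37°, shortest Δλ = -16.21° (west) — does not cross 180°.
Leg 3: -80.37° → -59.45°, shortest Δλ = 20.92° (east) — does not cross 180°.
Leg 4: -59.45° → -157.49°, shortest Δλ = -98.04° (west) — does not cross 180°.
Total crossings: 0.

0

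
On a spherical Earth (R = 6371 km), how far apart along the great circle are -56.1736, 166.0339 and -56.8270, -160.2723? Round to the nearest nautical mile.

Δλ = -160.2723 − 166.0339 = -326.3062°; wrapped into (−180°, 180°]: 33.6938°.
Δφ = -56.8270 − -56.1736 = -0.6534°.
a = sin²(Δφ/2) + cos φ₁ · cos φ₂ · sin²(Δλ/2) = 0.025617.
c = 2·atan2(√a, √(1−a)) = 0.32149 rad → d = 6371·c ≈ 2048.19 km ≈ 1105.93 nmi.

1106 nmi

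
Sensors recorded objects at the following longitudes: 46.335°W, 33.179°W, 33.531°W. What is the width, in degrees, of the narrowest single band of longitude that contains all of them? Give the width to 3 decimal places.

Sort the longitudes: -46.335°, -33.531°, -33.179°.
Eastward gaps between consecutive values (wrapping around): 12.804°, 0.352°, 346.844°.
Largest gap = 346.844° ⇒ minimal covering band is its complement: 360° − 346.844° = 13.156°.
Band runs from -46.335° eastward to -33.179°.

13.156°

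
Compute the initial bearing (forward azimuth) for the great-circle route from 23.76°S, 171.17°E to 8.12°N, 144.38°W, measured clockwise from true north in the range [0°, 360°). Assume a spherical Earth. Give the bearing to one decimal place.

59.2°

Δλ = -144.38 − 171.17 = -315.55°; wrapped into (−180°, 180°]: 44.45°.
θ = atan2( sin Δλ · cos φ₂ , cos φ₁ · sin φ₂ − sin φ₁ · cos φ₂ · cos Δλ )
  = atan2(0.69327, 0.41401) = 59.155° → normalised to [0°, 360°): 59.155°.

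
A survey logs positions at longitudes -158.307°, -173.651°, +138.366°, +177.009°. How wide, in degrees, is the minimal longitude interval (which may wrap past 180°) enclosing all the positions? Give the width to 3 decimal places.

Sort the longitudes: -173.651°, -158.307°, +138.366°, +177.009°.
Eastward gaps between consecutive values (wrapping around): 15.344°, 296.673°, 38.643°, 9.340°.
Largest gap = 296.673° ⇒ minimal covering band is its complement: 360° − 296.673° = 63.327°.
Band runs from +138.366° eastward to -158.307°, crossing the antimeridian.

63.327°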